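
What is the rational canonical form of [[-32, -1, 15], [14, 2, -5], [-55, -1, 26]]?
R = [[0, 0, 25], [1, 0, 10], [0, 1, -4]]

The invariant factors of A (the non-unit diagonal entries of the Smith normal form of xI - A over ℚ[x]) are (x + 5)(x^2 - x - 5), each dividing the next. The characteristic polynomial is their product, (x + 5)(x^2 - x - 5).

The rational canonical form is the block-diagonal matrix of companion matrices C(f_i):
R = [[0, 0, 25], [1, 0, 10], [0, 1, -4]].

Note the characteristic polynomial does not split into linear factors over ℚ, so A has no Jordan form over ℚ; the rational canonical form exists over any field.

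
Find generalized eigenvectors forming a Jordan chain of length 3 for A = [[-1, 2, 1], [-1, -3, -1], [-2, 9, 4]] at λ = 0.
v_1 = [[0, 0, 1]]^T, v_2 = [[1, -1, 4]]^T, v_3 = [[1, -2, 5]]^T

We seek v_1 ∈ ker(A^3) \ ker(A^2), then set v_{i+1} = A v_i.

One such chain is v_1 = [[0, 0, 1]]^T, v_2 = [[1, -1, 4]]^T, v_3 = [[1, -2, 5]]^T. Check: A v_3 = [[0, 0, 0]]^T = 0.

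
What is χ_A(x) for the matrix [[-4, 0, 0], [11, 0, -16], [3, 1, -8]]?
xI - A = [[x + 4, 0, 0], [-11, x, 16], [-3, -1, x + 8]].

Expanding det(xI - A) along the first row:
det(xI - A) = + (x + 4)·det([[x, 16], [-1, x + 8]]) - (0)·det([[-11, 16], [-3, x + 8]]) + (0)·det([[-11, x], [-3, -1]]).

Evaluating gives χ_A(x) = x^3 + 12x^2 + 48x + 64 = (x + 4)^3.

χ_A(x) = (x + 4)^3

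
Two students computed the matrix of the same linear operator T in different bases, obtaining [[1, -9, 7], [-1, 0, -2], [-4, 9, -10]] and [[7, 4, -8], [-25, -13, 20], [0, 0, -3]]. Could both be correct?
Both have characteristic polynomial (x + 3)^3, but the minimal polynomial of A is (x + 3)^3 while the minimal polynomial of B is (x + 3)^2. The minimal polynomial is a similarity invariant, so A and B are not similar.

No.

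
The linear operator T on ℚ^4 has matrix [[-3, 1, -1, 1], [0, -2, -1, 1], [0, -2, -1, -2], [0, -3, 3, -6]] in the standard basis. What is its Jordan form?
The characteristic polynomial is det(xI - A) = (x + 3)^4, so the eigenvalues are -3 (algebraic multiplicity 4).

For λ = -3: rank(A + 3I) = 1, rank((A + 3I)^2) = 0. The eigenspace has dimension 4 - 1 = 3, so there are 3 Jordan blocks; the rank sequence gives block sizes [2, 1, 1].

Assembling the blocks gives the Jordan form J above.

J = [[-3, 1, 0, 0], [0, -3, 0, 0], [0, 0, -3, 0], [0, 0, 0, -3]]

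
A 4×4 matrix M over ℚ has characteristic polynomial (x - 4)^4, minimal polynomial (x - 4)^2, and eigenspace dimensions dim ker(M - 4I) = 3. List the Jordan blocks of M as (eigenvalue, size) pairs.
Jordan blocks: (4, 2), (4, 1), (4, 1)

λ = 4: algebraic multiplicity 4 (exponent in χ_M), largest block size 2 (exponent in m_M), 3 blocks (geometric multiplicity). These force block sizes [2, 1, 1].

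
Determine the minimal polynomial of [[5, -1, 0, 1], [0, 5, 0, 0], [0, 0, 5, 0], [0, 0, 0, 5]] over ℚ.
m_A(x) = (x - 5)^2

The characteristic polynomial factors as (x - 5)^4. The minimal polynomial is ∏(x - λ)^{k_λ} where k_λ is the size of the largest Jordan block at λ.

For λ = 5: rank(A - 5I) = 1, and the largest Jordan block has size 2 (the smallest k with rank((A - 5I)^k) = rank((A - 5I)^(k+1))).

So m_A(x) = (x - 5)^2.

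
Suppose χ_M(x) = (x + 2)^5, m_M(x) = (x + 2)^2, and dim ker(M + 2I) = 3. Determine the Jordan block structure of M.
Jordan blocks: (-2, 2), (-2, 2), (-2, 1)

λ = -2: algebraic multiplicity 5 (exponent in χ_M), largest block size 2 (exponent in m_M), 3 blocks (geometric multiplicity). These force block sizes [2, 2, 1].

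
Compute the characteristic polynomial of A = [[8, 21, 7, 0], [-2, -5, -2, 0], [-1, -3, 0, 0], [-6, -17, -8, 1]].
xI - A = [[x - 8, -21, -7, 0], [2, x + 5, 2, 0], [1, 3, x, 0], [6, 17, 8, x - 1]].

Expanding det(xI - A) along the first row:
det(xI - A) = + (x - 8)·det([[x + 5, 2, 0], [3, x, 0], [17, 8, x - 1]]) - (-21)·det([[2, 2, 0], [1, x, 0], [6, 8, x - 1]]) + (-7)·det([[2, x + 5, 0], [1, 3, 0], [6, 17, x - 1]]) - (0)·det([[2, x + 5, 2], [1, 3, x], [6, 17, 8]]).

Evaluating gives χ_A(x) = x^4 - 4x^3 + 6x^2 - 4x + 1 = (x - 1)^4.

χ_A(x) = (x - 1)^4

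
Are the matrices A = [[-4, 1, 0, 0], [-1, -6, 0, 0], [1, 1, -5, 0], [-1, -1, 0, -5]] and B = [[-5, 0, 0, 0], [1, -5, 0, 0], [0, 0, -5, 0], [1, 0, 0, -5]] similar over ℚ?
Yes.

Two matrices over a field are similar if and only if they have the same invariant factors.

Both A and B have characteristic polynomial (x + 5)^4 and minimal polynomial (x + 5)^2. Computing further, both have invariant factors x + 5, x + 5, (x + 5)^2. Hence A and B are similar.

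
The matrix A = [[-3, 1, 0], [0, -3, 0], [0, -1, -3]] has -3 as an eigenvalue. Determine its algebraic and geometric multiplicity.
algebraic multiplicity 3, geometric multiplicity 2

The characteristic polynomial is (x + 3)^3, so the factor x + 3 appears with exponent 3: the algebraic multiplicity is 3.

rank(A + 3I) = 1, so the eigenspace has dimension 3 - 1 = 2: the geometric multiplicity is 2.

Since 2 < 3, A is not diagonalizable.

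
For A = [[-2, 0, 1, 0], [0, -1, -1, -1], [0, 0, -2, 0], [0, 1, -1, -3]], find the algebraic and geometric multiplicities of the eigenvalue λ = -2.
The characteristic polynomial is (x + 2)^4, so the factor x + 2 appears with exponent 4: the algebraic multiplicity is 4.

rank(A + 2I) = 2, so the eigenspace has dimension 4 - 2 = 2: the geometric multiplicity is 2.

Since 2 < 4, A is not diagonalizable.

algebraic multiplicity 4, geometric multiplicity 2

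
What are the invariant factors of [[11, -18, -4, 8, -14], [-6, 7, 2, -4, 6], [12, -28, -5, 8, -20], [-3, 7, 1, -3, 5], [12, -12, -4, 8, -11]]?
(x - 1)(x + 1), (x - 1)(x + 1)^2

The Jordan structure of A has elementary divisors (x + 1)^2, (x + 1), (x - 1), (x - 1). Arranging the block sizes at each eigenvalue in decreasing order and taking row products gives the invariant factors.

Invariant factors (smallest first, each dividing the next): (x - 1)(x + 1), (x - 1)(x + 1)^2.

Check: the last factor (x - 1)(x + 1)^2 is the minimal polynomial, and the product (x - 1)^2(x + 1)^3 is the characteristic polynomial.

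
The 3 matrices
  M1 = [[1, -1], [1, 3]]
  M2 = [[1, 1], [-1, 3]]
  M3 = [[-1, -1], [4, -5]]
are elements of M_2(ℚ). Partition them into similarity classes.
2 classes: {M1, M2}, {M3}

Characteristic polynomials: χ_{M1} = (x - 2)^2, χ_{M2} = (x - 2)^2, χ_{M3} = (x + 3)^2.

{M1, M2}: invariant factors (x - 2)^2.

{M3}: invariant factors (x + 3)^2.

Matrices are similar if and only if their invariant-factor lists agree; the partition into similarity classes is {M1, M2}, {M3}.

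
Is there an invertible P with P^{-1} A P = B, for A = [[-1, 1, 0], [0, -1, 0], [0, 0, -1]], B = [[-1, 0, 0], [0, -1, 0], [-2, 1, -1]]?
Two matrices over a field are similar if and only if they have the same invariant factors.

Both A and B have characteristic polynomial (x + 1)^3 and minimal polynomial (x + 1)^2. Computing further, both have invariant factors x + 1, (x + 1)^2. Hence A and B are similar.

Yes.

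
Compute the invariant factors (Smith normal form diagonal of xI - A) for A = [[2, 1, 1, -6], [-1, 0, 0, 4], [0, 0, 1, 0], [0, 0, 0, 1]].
The Jordan structure of A has elementary divisors (x - 1)^3, (x - 1). Arranging the block sizes at each eigenvalue in decreasing order and taking row products gives the invariant factors.

Invariant factors (smallest first, each dividing the next): x - 1, (x - 1)^3.

Check: the last factor (x - 1)^3 is the minimal polynomial, and the product (x - 1)^4 is the characteristic polynomial.

x - 1, (x - 1)^3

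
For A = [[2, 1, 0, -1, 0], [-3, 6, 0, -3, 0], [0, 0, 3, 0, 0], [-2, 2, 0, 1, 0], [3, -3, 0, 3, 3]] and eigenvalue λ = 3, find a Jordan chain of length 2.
We seek v_1 ∈ ker((A - 3I)^2) \ ker(A - 3I), then set v_{i+1} = (A - 3I) v_i.

One such chain is v_1 = [[0, 0, 0, -1, 1]]^T, v_2 = [[1, 3, 0, 2, -3]]^T. Check: (A - 3I) v_2 = [[0, 0, 0, 0, 0]]^T = 0.

v_1 = [[0, 0, 0, -1, 1]]^T, v_2 = [[1, 3, 0, 2, -3]]^T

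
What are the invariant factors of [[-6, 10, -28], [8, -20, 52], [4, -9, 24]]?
(x - 2)(x + 2)^2

The Jordan structure of A has elementary divisors (x + 2)^2, (x - 2). Arranging the block sizes at each eigenvalue in decreasing order and taking row products gives the invariant factors.

Invariant factors (smallest first, each dividing the next): (x - 2)(x + 2)^2.

Check: the last factor (x - 2)(x + 2)^2 is the minimal polynomial, and the product (x - 2)(x + 2)^2 is the characteristic polynomial.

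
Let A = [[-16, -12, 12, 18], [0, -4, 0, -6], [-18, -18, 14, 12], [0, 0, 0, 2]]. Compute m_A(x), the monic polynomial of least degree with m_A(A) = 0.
The characteristic polynomial factors as (x - 2)^2(x + 4)^2. The minimal polynomial is ∏(x - λ)^{k_λ} where k_λ is the size of the largest Jordan block at λ.

For λ = -4: rank(A + 4I) = 2, and the largest Jordan block has size 1 (the smallest k with rank((A + 4I)^k) = rank((A + 4I)^(k+1))).
For λ = 2: rank(A - 2I) = 2, and the largest Jordan block has size 1 (the smallest k with rank((A - 2I)^k) = rank((A - 2I)^(k+1))).

So m_A(x) = (x - 2)(x + 4).

m_A(x) = (x - 2)(x + 4)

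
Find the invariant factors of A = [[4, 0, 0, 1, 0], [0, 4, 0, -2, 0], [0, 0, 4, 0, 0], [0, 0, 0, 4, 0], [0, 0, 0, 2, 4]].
The Jordan structure of A has elementary divisors (x - 4)^2, (x - 4), (x - 4), (x - 4). Arranging the block sizes at each eigenvalue in decreasing order and taking row products gives the invariant factors.

Invariant factors (smallest first, each dividing the next): x - 4, x - 4, x - 4, (x - 4)^2.

Check: the last factor (x - 4)^2 is the minimal polynomial, and the product (x - 4)^5 is the characteristic polynomial.

x - 4, x - 4, x - 4, (x - 4)^2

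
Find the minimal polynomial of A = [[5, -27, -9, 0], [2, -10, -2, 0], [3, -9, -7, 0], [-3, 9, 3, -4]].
The characteristic polynomial factors as (x + 4)^4. The minimal polynomial is ∏(x - λ)^{k_λ} where k_λ is the size of the largest Jordan block at λ.

For λ = -4: rank(A + 4I) = 1, and the largest Jordan block has size 2 (the smallest k with rank((A + 4I)^k) = rank((A + 4I)^(k+1))).

So m_A(x) = (x + 4)^2.

m_A(x) = (x + 4)^2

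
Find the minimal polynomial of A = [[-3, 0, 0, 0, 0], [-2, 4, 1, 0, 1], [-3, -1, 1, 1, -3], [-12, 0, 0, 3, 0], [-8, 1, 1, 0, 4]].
The characteristic polynomial factors as (x - 3)^4(x + 3). The minimal polynomial is ∏(x - λ)^{k_λ} where k_λ is the size of the largest Jordan block at λ.

For λ = -3: rank(A + 3I) = 4, and the largest Jordan block has size 1 (the smallest k with rank((A + 3I)^k) = rank((A + 3I)^(k+1))).
For λ = 3: rank(A - 3I) = 3, and the largest Jordan block has size 3 (the smallest k with rank((A - 3I)^k) = rank((A - 3I)^(k+1))).

So m_A(x) = (x - 3)^3(x + 3).

m_A(x) = (x - 3)^3(x + 3)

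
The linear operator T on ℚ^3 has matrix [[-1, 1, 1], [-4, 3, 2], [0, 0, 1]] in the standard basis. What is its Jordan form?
J = [[1, 1, 0], [0, 1, 0], [0, 0, 1]]

The characteristic polynomial is det(xI - A) = (x - 1)^3, so the eigenvalues are 1 (algebraic multiplicity 3).

For λ = 1: rank(A - I) = 1, rank((A - I)^2) = 0. The eigenspace has dimension 3 - 1 = 2, so there are 2 Jordan blocks; the rank sequence gives block sizes [2, 1].

Assembling the blocks gives the Jordan form J above.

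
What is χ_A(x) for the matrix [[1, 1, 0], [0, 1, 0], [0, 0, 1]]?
xI - A = [[x - 1, -1, 0], [0, x - 1, 0], [0, 0, x - 1]].

Expanding det(xI - A) along the first row:
det(xI - A) = + (x - 1)·det([[x - 1, 0], [0, x - 1]]) - (-1)·det([[0, 0], [0, x - 1]]) + (0)·det([[0, x - 1], [0, 0]]).

Evaluating gives χ_A(x) = x^3 - 3x^2 + 3x - 1 = (x - 1)^3.

χ_A(x) = (x - 1)^3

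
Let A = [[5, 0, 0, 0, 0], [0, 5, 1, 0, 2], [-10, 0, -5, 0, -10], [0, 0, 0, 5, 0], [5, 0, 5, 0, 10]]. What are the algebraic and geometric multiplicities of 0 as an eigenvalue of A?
The characteristic polynomial is x(x - 5)^4, so the factor x appears with exponent 1: the algebraic multiplicity is 1.

rank(A) = 4, so the eigenspace has dimension 5 - 4 = 1: the geometric multiplicity is 1.

algebraic multiplicity 1, geometric multiplicity 1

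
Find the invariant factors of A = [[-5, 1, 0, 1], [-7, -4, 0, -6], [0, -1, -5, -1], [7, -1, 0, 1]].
x + 5, (x - 2)(x + 5)^2

The Jordan structure of A has elementary divisors (x + 5)^2, (x + 5), (x - 2). Arranging the block sizes at each eigenvalue in decreasing order and taking row products gives the invariant factors.

Invariant factors (smallest first, each dividing the next): x + 5, (x - 2)(x + 5)^2.

Check: the last factor (x - 2)(x + 5)^2 is the minimal polynomial, and the product (x - 2)(x + 5)^3 is the characteristic polynomial.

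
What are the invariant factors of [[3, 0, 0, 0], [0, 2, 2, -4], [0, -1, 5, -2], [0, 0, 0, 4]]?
(x - 4)(x - 3), (x - 4)(x - 3)

The Jordan structure of A has elementary divisors (x - 3), (x - 3), (x - 4), (x - 4). Arranging the block sizes at each eigenvalue in decreasing order and taking row products gives the invariant factors.

Invariant factors (smallest first, each dividing the next): (x - 4)(x - 3), (x - 4)(x - 3).

Check: the last factor (x - 4)(x - 3) is the minimal polynomial, and the product (x - 4)^2(x - 3)^2 is the characteristic polynomial.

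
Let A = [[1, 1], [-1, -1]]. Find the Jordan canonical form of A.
J = [[0, 1], [0, 0]]

The characteristic polynomial is det(xI - A) = x^2, so the eigenvalues are 0 (algebraic multiplicity 2).

For λ = 0: rank(A) = 1, rank(A^2) = 0. The eigenspace has dimension 2 - 1 = 1, so there is 1 Jordan block; the rank sequence gives block sizes [2].

Assembling the blocks gives the Jordan form J above.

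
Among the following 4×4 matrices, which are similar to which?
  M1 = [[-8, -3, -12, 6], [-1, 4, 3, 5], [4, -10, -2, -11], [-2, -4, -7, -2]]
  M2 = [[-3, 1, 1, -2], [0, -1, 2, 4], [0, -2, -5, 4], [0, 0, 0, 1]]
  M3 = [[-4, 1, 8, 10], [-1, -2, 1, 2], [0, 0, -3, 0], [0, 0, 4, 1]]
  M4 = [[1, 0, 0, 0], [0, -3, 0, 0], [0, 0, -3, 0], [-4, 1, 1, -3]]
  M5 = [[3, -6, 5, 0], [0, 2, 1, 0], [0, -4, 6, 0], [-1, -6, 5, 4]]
Characteristic polynomials: χ_{M1} = (x - 1)(x + 3)^3, χ_{M2} = (x - 1)(x + 3)^3, χ_{M3} = (x - 1)(x + 3)^3, χ_{M4} = (x - 1)(x + 3)^3, χ_{M5} = (x - 4)^3(x - 3).

{M1, M3}: invariant factors (x - 1)(x + 3)^3.

{M2, M4}: invariant factors x + 3, (x - 1)(x + 3)^2.

{M5}: invariant factors x - 4, (x - 4)^2(x - 3).

Matrices are similar if and only if their invariant-factor lists agree; the partition into similarity classes is {M1, M3}, {M2, M4}, {M5}.

3 classes: {M1, M3}, {M2, M4}, {M5}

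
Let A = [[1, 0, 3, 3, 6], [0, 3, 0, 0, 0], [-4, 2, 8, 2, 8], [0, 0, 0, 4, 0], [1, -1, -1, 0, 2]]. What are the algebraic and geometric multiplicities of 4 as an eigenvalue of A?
The characteristic polynomial is (x - 4)^3(x - 3)^2, so the factor x - 4 appears with exponent 3: the algebraic multiplicity is 3.

rank(A - 4I) = 3, so the eigenspace has dimension 5 - 3 = 2: the geometric multiplicity is 2.

Since 2 < 3, A is not diagonalizable.

algebraic multiplicity 3, geometric multiplicity 2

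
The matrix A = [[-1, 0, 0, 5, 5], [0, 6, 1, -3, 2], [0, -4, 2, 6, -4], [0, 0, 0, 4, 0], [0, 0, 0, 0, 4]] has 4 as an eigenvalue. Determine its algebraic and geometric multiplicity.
algebraic multiplicity 4, geometric multiplicity 3

The characteristic polynomial is (x - 4)^4(x + 1), so the factor x - 4 appears with exponent 4: the algebraic multiplicity is 4.

rank(A - 4I) = 2, so the eigenspace has dimension 5 - 2 = 3: the geometric multiplicity is 3.

Since 3 < 4, A is not diagonalizable.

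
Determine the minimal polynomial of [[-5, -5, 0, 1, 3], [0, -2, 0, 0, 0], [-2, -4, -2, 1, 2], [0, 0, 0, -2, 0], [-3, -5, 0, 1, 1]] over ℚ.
m_A(x) = (x + 2)^2

The characteristic polynomial factors as (x + 2)^5. The minimal polynomial is ∏(x - λ)^{k_λ} where k_λ is the size of the largest Jordan block at λ.

For λ = -2: rank(A + 2I) = 2, and the largest Jordan block has size 2 (the smallest k with rank((A + 2I)^k) = rank((A + 2I)^(k+1))).

So m_A(x) = (x + 2)^2.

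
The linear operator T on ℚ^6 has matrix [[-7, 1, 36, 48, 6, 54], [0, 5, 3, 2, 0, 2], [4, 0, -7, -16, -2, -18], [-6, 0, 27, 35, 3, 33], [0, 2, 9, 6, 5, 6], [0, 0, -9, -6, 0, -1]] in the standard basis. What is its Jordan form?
J = [[5, 1, 0, 0, 0, 0], [0, 5, 1, 0, 0, 0], [0, 0, 5, 0, 0, 0], [0, 0, 0, 5, 1, 0], [0, 0, 0, 0, 5, 0], [0, 0, 0, 0, 0, 5]]

The characteristic polynomial is det(xI - A) = (x - 5)^6, so the eigenvalues are 5 (algebraic multiplicity 6).

For λ = 5: rank(A - 5I) = 3, rank((A - 5I)^2) = 1, rank((A - 5I)^3) = 0. The eigenspace has dimension 6 - 3 = 3, so there are 3 Jordan blocks; the rank sequence gives block sizes [3, 2, 1].

Assembling the blocks gives the Jordan form J above.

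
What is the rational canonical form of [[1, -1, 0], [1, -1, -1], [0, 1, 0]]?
R = [[0, 0, 1], [1, 0, -1], [0, 1, 0]]

The invariant factors of A (the non-unit diagonal entries of the Smith normal form of xI - A over ℚ[x]) are x^3 + x - 1, each dividing the next. The characteristic polynomial is their product, x^3 + x - 1.

The rational canonical form is the block-diagonal matrix of companion matrices C(f_i):
R = [[0, 0, 1], [1, 0, -1], [0, 1, 0]].

Note the characteristic polynomial does not split into linear factors over ℚ, so A has no Jordan form over ℚ; the rational canonical form exists over any field.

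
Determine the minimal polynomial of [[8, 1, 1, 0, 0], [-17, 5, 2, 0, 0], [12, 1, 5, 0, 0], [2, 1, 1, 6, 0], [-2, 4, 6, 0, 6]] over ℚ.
The characteristic polynomial factors as (x - 6)^5. The minimal polynomial is ∏(x - λ)^{k_λ} where k_λ is the size of the largest Jordan block at λ.

For λ = 6: rank(A - 6I) = 2, and the largest Jordan block has size 3 (the smallest k with rank((A - 6I)^k) = rank((A - 6I)^(k+1))).

So m_A(x) = (x - 6)^3.

m_A(x) = (x - 6)^3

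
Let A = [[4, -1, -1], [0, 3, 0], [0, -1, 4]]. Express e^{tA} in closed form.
A has Jordan form J = [[3, 0, 0], [0, 4, 1], [0, 0, 4]] with A = PJP^{-1}, so e^{tA} = P e^{tJ} P^{-1}.

For a Jordan block J_k(λ), e^{tJ_k(λ)} = e^{λt} · (I + tN + t^2 N^2/2! + ... + t^{k-1} N^{k-1}/(k-1)!) where N is the nilpotent superdiagonal part.

Assembling the blocks and conjugating back gives the entries of e^{tA} as shown above.

e^{tA} = [[e^{4*t}, (t*e^{t} - 2*e^{t} + 2)*e^{3*t}, -t*e^{4*t}], [0, e^{3*t}, 0], [0, (1 - e^{t})*e^{3*t}, e^{4*t}]]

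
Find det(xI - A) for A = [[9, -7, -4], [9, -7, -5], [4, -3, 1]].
χ_A(x) = (x - 1)^3

xI - A = [[x - 9, 7, 4], [-9, x + 7, 5], [-4, 3, x - 1]].

Expanding det(xI - A) along the first row:
det(xI - A) = + (x - 9)·det([[x + 7, 5], [3, x - 1]]) - (7)·det([[-9, 5], [-4, x - 1]]) + (4)·det([[-9, x + 7], [-4, 3]]).

Evaluating gives χ_A(x) = x^3 - 3x^2 + 3x - 1 = (x - 1)^3.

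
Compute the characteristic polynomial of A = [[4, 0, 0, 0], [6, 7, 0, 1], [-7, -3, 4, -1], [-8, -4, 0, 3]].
xI - A = [[x - 4, 0, 0, 0], [-6, x - 7, 0, -1], [7, 3, x - 4, 1], [8, 4, 0, x - 3]].

Expanding det(xI - A) along the first row:
det(xI - A) = + (x - 4)·det([[x - 7, 0, -1], [3, x - 4, 1], [4, 0, x - 3]]) - (0)·det([[-6, 0, -1], [7, x - 4, 1], [8, 0, x - 3]]) + (0)·det([[-6, x - 7, -1], [7, 3, 1], [8, 4, x - 3]]) - (0)·det([[-6, x - 7, 0], [7, 3, x - 4], [8, 4, 0]]).

Evaluating gives χ_A(x) = x^4 - 18x^3 + 121x^2 - 360x + 400 = (x - 5)^2(x - 4)^2.

χ_A(x) = (x - 5)^2(x - 4)^2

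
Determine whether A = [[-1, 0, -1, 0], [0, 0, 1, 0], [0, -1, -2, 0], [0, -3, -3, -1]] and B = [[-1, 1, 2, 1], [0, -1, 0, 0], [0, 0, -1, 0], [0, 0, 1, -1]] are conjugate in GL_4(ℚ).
Yes.

Two matrices over a field are similar if and only if they have the same invariant factors.

Both A and B have characteristic polynomial (x + 1)^4 and minimal polynomial (x + 1)^3. Computing further, both have invariant factors x + 1, (x + 1)^3. Hence A and B are similar.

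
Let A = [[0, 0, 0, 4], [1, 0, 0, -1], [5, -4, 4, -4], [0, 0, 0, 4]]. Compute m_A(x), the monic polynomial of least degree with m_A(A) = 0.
m_A(x) = x^2(x - 4)^2

The characteristic polynomial factors as x^2(x - 4)^2. The minimal polynomial is ∏(x - λ)^{k_λ} where k_λ is the size of the largest Jordan block at λ.

For λ = 0: rank(A) = 3, and the largest Jordan block has size 2 (the smallest k with rank(A^k) = rank(A^(k+1))).
For λ = 4: rank(A - 4I) = 3, and the largest Jordan block has size 2 (the smallest k with rank((A - 4I)^k) = rank((A - 4I)^(k+1))).

So m_A(x) = x^2(x - 4)^2.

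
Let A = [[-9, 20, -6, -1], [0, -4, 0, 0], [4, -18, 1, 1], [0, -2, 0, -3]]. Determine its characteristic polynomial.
χ_A(x) = (x + 3)^2(x + 4)(x + 5)

xI - A = [[x + 9, -20, 6, 1], [0, x + 4, 0, 0], [-4, 18, x - 1, -1], [0, 2, 0, x + 3]].

Expanding det(xI - A) along the first row:
det(xI - A) = + (x + 9)·det([[x + 4, 0, 0], [18, x - 1, -1], [2, 0, x + 3]]) - (-20)·det([[0, 0, 0], [-4, x - 1, -1], [0, 0, x + 3]]) + (6)·det([[0, x + 4, 0], [-4, 18, -1], [0, 2, x + 3]]) - (1)·det([[0, x + 4, 0], [-4, 18, x - 1], [0, 2, 0]]).

Evaluating gives χ_A(x) = x^4 + 15x^3 + 83x^2 + 201x + 180 = (x + 3)^2(x + 4)(x + 5).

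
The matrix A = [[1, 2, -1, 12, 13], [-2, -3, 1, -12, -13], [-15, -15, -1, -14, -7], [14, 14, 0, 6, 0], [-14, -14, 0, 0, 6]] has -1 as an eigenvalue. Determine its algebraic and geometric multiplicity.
algebraic multiplicity 3, geometric multiplicity 1

The characteristic polynomial is (x - 6)^2(x + 1)^3, so the factor x + 1 appears with exponent 3: the algebraic multiplicity is 3.

rank(A + I) = 4, so the eigenspace has dimension 5 - 4 = 1: the geometric multiplicity is 1.

Since 1 < 3, A is not diagonalizable.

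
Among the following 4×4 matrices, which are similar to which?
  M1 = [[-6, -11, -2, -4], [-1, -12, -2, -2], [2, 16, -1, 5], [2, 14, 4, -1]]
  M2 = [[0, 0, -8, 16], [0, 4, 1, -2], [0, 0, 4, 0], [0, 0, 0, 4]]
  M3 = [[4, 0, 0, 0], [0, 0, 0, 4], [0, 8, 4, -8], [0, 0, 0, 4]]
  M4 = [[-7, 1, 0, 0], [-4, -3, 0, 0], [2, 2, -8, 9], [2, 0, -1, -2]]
3 classes: {M1, M4}, {M2}, {M3}

Characteristic polynomials: χ_{M1} = (x + 5)^4, χ_{M2} = x(x - 4)^3, χ_{M3} = x(x - 4)^3, χ_{M4} = (x + 5)^4.

{M1, M4}: invariant factors (x + 5)^2, (x + 5)^2.

{M2}: invariant factors x - 4, x(x - 4)^2.

{M3}: invariant factors x - 4, x - 4, x(x - 4).

Matrices are similar if and only if their invariant-factor lists agree; the partition into similarity classes is {M1, M4}, {M2}, {M3}.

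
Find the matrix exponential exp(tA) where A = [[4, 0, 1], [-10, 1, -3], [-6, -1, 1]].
A has Jordan form J = [[2, 1, 0], [0, 2, 1], [0, 0, 2]] with A = PJP^{-1}, so e^{tA} = P e^{tJ} P^{-1}.

For a Jordan block J_k(λ), e^{tJ_k(λ)} = e^{λt} · (I + tN + t^2 N^2/2! + ... + t^{k-1} N^{k-1}/(k-1)!) where N is the nilpotent superdiagonal part.

Assembling the blocks and conjugating back gives the entries of e^{tA} as shown above.

e^{tA} = [[(-t^2 + 2*t + 1)*e^{2*t}, -t^2*e^{2*t}/2, t*(t + 2)*e^{2*t}/2], [2*t*(2*t - 5)*e^{2*t}, (2*t^2 - t + 1)*e^{2*t}, t*(-2*t - 3)*e^{2*t}], [2*t*(t - 3)*e^{2*t}, t*(t - 1)*e^{2*t}, (-t^2 - t + 1)*e^{2*t}]]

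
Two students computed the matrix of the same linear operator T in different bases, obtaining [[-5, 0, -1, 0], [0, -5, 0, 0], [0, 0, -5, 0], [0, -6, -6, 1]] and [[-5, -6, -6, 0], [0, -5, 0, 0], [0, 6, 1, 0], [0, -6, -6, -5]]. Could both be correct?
No.

Both have characteristic polynomial (x - 1)(x + 5)^3, but the minimal polynomial of A is (x - 1)(x + 5)^2 while the minimal polynomial of B is (x - 1)(x + 5). The minimal polynomial is a similarity invariant, so A and B are not similar.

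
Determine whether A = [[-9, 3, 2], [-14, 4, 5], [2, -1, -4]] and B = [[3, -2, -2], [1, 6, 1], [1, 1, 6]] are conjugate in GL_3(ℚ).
No.

trace(A) = -9 but trace(B) = 15. The trace is a similarity invariant, so A and B are not similar.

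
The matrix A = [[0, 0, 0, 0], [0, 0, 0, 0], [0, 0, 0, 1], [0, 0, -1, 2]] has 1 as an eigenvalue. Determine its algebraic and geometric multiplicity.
algebraic multiplicity 2, geometric multiplicity 1

The characteristic polynomial is x^2(x - 1)^2, so the factor x - 1 appears with exponent 2: the algebraic multiplicity is 2.

rank(A - I) = 3, so the eigenspace has dimension 4 - 3 = 1: the geometric multiplicity is 1.

Since 1 < 2, A is not diagonalizable.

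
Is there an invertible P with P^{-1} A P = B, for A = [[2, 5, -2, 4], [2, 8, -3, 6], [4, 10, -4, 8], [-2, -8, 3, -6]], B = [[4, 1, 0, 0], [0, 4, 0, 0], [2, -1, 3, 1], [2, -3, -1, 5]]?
trace(A) = 0 but trace(B) = 16. The trace is a similarity invariant, so A and B are not similar.

No.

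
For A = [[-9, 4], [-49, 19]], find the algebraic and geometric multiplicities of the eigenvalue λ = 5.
algebraic multiplicity 2, geometric multiplicity 1

The characteristic polynomial is (x - 5)^2, so the factor x - 5 appears with exponent 2: the algebraic multiplicity is 2.

rank(A - 5I) = 1, so the eigenspace has dimension 2 - 1 = 1: the geometric multiplicity is 1.

Since 1 < 2, A is not diagonalizable.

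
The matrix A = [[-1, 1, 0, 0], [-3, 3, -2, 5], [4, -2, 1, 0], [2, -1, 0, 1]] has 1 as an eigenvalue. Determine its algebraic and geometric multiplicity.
algebraic multiplicity 4, geometric multiplicity 2

The characteristic polynomial is (x - 1)^4, so the factor x - 1 appears with exponent 4: the algebraic multiplicity is 4.

rank(A - I) = 2, so the eigenspace has dimension 4 - 2 = 2: the geometric multiplicity is 2.

Since 2 < 4, A is not diagonalizable.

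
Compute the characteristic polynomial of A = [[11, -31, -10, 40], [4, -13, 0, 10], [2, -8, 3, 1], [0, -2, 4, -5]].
χ_A(x) = (x + 1)^4

xI - A = [[x - 11, 31, 10, -40], [-4, x + 13, 0, -10], [-2, 8, x - 3, -1], [0, 2, -4, x + 5]].

Expanding det(xI - A) along the first row:
det(xI - A) = + (x - 11)·det([[x + 13, 0, -10], [8, x - 3, -1], [2, -4, x + 5]]) - (31)·det([[-4, 0, -10], [-2, x - 3, -1], [0, -4, x + 5]]) + (10)·det([[-4, x + 13, -10], [-2, 8, -1], [0, 2, x + 5]]) - (-40)·det([[-4, x + 13, 0], [-2, 8, x - 3], [0, 2, -4]]).

Evaluating gives χ_A(x) = x^4 + 4x^3 + 6x^2 + 4x + 1 = (x + 1)^4.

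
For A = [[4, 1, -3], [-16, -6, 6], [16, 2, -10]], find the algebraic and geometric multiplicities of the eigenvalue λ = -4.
The characteristic polynomial is (x + 4)^3, so the factor x + 4 appears with exponent 3: the algebraic multiplicity is 3.

rank(A + 4I) = 1, so the eigenspace has dimension 3 - 1 = 2: the geometric multiplicity is 2.

Since 2 < 3, A is not diagonalizable.

algebraic multiplicity 3, geometric multiplicity 2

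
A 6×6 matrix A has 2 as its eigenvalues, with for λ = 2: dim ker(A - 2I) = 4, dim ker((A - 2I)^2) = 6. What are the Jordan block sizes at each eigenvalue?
λ = 2: successive nullity increments [4, 2] count blocks of size ≥ k; block sizes are [2, 2, 1, 1].

Jordan blocks: (2, 2), (2, 2), (2, 1), (2, 1)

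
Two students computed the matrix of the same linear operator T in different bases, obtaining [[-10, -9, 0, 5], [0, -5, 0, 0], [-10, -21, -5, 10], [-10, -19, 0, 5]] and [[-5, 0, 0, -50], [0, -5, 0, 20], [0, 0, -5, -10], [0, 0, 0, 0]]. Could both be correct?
No.

Both have characteristic polynomial x(x + 5)^3, but the minimal polynomial of A is x(x + 5)^2 while the minimal polynomial of B is x(x + 5). The minimal polynomial is a similarity invariant, so A and B are not similar.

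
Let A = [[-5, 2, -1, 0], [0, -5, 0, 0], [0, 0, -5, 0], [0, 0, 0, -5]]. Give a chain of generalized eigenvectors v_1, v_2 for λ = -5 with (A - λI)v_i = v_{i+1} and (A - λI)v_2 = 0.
v_1 = [[0, 1, 1, 1]]^T, v_2 = [[1, 0, 0, 0]]^T

We seek v_1 ∈ ker((A + 5I)^2) \ ker(A + 5I), then set v_{i+1} = (A + 5I) v_i.

One such chain is v_1 = [[0, 1, 1, 1]]^T, v_2 = [[1, 0, 0, 0]]^T. Check: (A + 5I) v_2 = [[0, 0, 0, 0]]^T = 0.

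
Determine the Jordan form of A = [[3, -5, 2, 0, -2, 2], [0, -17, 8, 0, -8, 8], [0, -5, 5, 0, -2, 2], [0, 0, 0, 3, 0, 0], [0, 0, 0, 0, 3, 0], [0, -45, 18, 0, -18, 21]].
J = [[3, 1, 0, 0, 0, 0], [0, 3, 0, 0, 0, 0], [0, 0, 3, 0, 0, 0], [0, 0, 0, 3, 0, 0], [0, 0, 0, 0, 3, 0], [0, 0, 0, 0, 0, 3]]

The characteristic polynomial is det(xI - A) = (x - 3)^6, so the eigenvalues are 3 (algebraic multiplicity 6).

For λ = 3: rank(A - 3I) = 1, rank((A - 3I)^2) = 0. The eigenspace has dimension 6 - 1 = 5, so there are 5 Jordan blocks; the rank sequence gives block sizes [2, 1, 1, 1, 1].

Assembling the blocks gives the Jordan form J above.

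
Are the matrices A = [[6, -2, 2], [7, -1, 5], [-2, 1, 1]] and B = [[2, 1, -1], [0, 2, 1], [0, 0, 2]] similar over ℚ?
Two matrices over a field are similar if and only if they have the same invariant factors.

Both A and B have characteristic polynomial (x - 2)^3 and minimal polynomial (x - 2)^3. Computing further, both have invariant factors (x - 2)^3. Hence A and B are similar.

Yes.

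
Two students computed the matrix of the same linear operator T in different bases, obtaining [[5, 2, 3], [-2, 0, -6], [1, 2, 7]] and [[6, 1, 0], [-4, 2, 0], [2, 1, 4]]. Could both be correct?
Two matrices over a field are similar if and only if they have the same invariant factors.

Both A and B have characteristic polynomial (x - 4)^3 and minimal polynomial (x - 4)^2. Computing further, both have invariant factors x - 4, (x - 4)^2. Hence A and B are similar.

Yes.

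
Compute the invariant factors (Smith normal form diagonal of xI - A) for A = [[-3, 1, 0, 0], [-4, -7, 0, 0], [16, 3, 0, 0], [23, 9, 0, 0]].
x, x(x + 5)^2

The Jordan structure of A has elementary divisors (x + 5)^2, x, x. Arranging the block sizes at each eigenvalue in decreasing order and taking row products gives the invariant factors.

Invariant factors (smallest first, each dividing the next): x, x(x + 5)^2.

Check: the last factor x(x + 5)^2 is the minimal polynomial, and the product x^2(x + 5)^2 is the characteristic polynomial.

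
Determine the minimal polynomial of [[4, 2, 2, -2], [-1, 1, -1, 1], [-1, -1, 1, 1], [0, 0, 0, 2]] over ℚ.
The characteristic polynomial factors as (x - 2)^4. The minimal polynomial is ∏(x - λ)^{k_λ} where k_λ is the size of the largest Jordan block at λ.

For λ = 2: rank(A - 2I) = 1, and the largest Jordan block has size 2 (the smallest k with rank((A - 2I)^k) = rank((A - 2I)^(k+1))).

So m_A(x) = (x - 2)^2.

m_A(x) = (x - 2)^2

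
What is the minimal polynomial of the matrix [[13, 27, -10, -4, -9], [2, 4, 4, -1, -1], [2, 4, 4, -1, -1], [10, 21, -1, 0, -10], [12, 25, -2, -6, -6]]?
m_A(x) = x^2(x - 5)^2

The characteristic polynomial factors as x^2(x - 5)^3. The minimal polynomial is ∏(x - λ)^{k_λ} where k_λ is the size of the largest Jordan block at λ.

For λ = 0: rank(A) = 4, and the largest Jordan block has size 2 (the smallest k with rank(A^k) = rank(A^(k+1))).
For λ = 5: rank(A - 5I) = 3, and the largest Jordan block has size 2 (the smallest k with rank((A - 5I)^k) = rank((A - 5I)^(k+1))).

So m_A(x) = x^2(x - 5)^2.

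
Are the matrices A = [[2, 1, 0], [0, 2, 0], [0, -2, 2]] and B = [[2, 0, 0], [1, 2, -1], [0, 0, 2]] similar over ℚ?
Two matrices over a field are similar if and only if they have the same invariant factors.

Both A and B have characteristic polynomial (x - 2)^3 and minimal polynomial (x - 2)^2. Computing further, both have invariant factors x - 2, (x - 2)^2. Hence A and B are similar.

Yes.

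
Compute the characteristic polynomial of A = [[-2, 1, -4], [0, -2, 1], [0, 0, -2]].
xI - A = [[x + 2, -1, 4], [0, x + 2, -1], [0, 0, x + 2]].

Expanding det(xI - A) along the first row:
det(xI - A) = + (x + 2)·det([[x + 2, -1], [0, x + 2]]) - (-1)·det([[0, -1], [0, x + 2]]) + (4)·det([[0, x + 2], [0, 0]]).

Evaluating gives χ_A(x) = x^3 + 6x^2 + 12x + 8 = (x + 2)^3.

χ_A(x) = (x + 2)^3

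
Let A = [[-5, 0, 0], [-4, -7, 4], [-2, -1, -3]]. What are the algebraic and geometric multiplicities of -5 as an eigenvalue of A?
The characteristic polynomial is (x + 5)^3, so the factor x + 5 appears with exponent 3: the algebraic multiplicity is 3.

rank(A + 5I) = 1, so the eigenspace has dimension 3 - 1 = 2: the geometric multiplicity is 2.

Since 2 < 3, A is not diagonalizable.

algebraic multiplicity 3, geometric multiplicity 2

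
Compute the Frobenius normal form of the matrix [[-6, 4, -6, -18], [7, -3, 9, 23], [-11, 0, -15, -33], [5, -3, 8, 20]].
The invariant factors of A (the non-unit diagonal entries of the Smith normal form of xI - A over ℚ[x]) are (x + 4)(x^3 + 2x + 2), each dividing the next. The characteristic polynomial is their product, (x + 4)(x^3 + 2x + 2).

The rational canonical form is the block-diagonal matrix of companion matrices C(f_i):
R = [[0, 0, 0, -8], [1, 0, 0, -10], [0, 1, 0, -2], [0, 0, 1, -4]].

Note the characteristic polynomial does not split into linear factors over ℚ, so A has no Jordan form over ℚ; the rational canonical form exists over any field.

R = [[0, 0, 0, -8], [1, 0, 0, -10], [0, 1, 0, -2], [0, 0, 1, -4]]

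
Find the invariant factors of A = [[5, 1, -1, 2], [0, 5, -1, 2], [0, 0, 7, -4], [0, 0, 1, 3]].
The Jordan structure of A has elementary divisors (x - 5)^3, (x - 5). Arranging the block sizes at each eigenvalue in decreasing order and taking row products gives the invariant factors.

Invariant factors (smallest first, each dividing the next): x - 5, (x - 5)^3.

Check: the last factor (x - 5)^3 is the minimal polynomial, and the product (x - 5)^4 is the characteristic polynomial.

x - 5, (x - 5)^3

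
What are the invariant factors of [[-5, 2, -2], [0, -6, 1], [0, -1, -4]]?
The Jordan structure of A has elementary divisors (x + 5)^2, (x + 5). Arranging the block sizes at each eigenvalue in decreasing order and taking row products gives the invariant factors.

Invariant factors (smallest first, each dividing the next): x + 5, (x + 5)^2.

Check: the last factor (x + 5)^2 is the minimal polynomial, and the product (x + 5)^3 is the characteristic polynomial.

x + 5, (x + 5)^2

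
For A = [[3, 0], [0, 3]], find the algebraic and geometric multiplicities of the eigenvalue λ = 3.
The characteristic polynomial is (x - 3)^2, so the factor x - 3 appears with exponent 2: the algebraic multiplicity is 2.

rank(A - 3I) = 0, so the eigenspace has dimension 2 - 0 = 2: the geometric multiplicity is 2.

algebraic multiplicity 2, geometric multiplicity 2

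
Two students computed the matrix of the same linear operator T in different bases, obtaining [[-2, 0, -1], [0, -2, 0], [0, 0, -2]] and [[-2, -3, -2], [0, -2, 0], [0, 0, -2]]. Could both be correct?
Yes.

Two matrices over a field are similar if and only if they have the same invariant factors.

Both A and B have characteristic polynomial (x + 2)^3 and minimal polynomial (x + 2)^2. Computing further, both have invariant factors x + 2, (x + 2)^2. Hence A and B are similar.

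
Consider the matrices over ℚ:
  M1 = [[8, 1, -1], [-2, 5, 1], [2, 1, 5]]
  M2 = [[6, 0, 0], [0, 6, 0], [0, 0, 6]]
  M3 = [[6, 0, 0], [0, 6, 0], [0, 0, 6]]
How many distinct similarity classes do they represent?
2 classes: {M1}, {M2, M3}

Characteristic polynomials: χ_{M1} = (x - 6)^3, χ_{M2} = (x - 6)^3, χ_{M3} = (x - 6)^3.

{M1}: invariant factors x - 6, (x - 6)^2.

{M2, M3}: invariant factors x - 6, x - 6, x - 6.

Matrices are similar if and only if their invariant-factor lists agree; the partition into similarity classes is {M1}, {M2, M3}.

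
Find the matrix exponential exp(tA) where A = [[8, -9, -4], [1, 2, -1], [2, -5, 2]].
A has Jordan form J = [[4, 1, 0], [0, 4, 1], [0, 0, 4]] with A = PJP^{-1}, so e^{tA} = P e^{tJ} P^{-1}.

For a Jordan block J_k(λ), e^{tJ_k(λ)} = e^{λt} · (I + tN + t^2 N^2/2! + ... + t^{k-1} N^{k-1}/(k-1)!) where N is the nilpotent superdiagonal part.

Assembling the blocks and conjugating back gives the entries of e^{tA} as shown above.

e^{tA} = [[(-t^2 + 8*t + 2)*e^{4*t}/2, t*(t - 9)*e^{4*t}, t*(t - 8)*e^{4*t}/2], [t*e^{4*t}, (1 - 2*t)*e^{4*t}, -t*e^{4*t}], [t*(4 - t)*e^{4*t}/2, t*(t - 5)*e^{4*t}, (t^2 - 4*t + 2)*e^{4*t}/2]]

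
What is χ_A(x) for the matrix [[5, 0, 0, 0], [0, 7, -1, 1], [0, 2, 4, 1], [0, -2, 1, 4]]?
xI - A = [[x - 5, 0, 0, 0], [0, x - 7, 1, -1], [0, -2, x - 4, -1], [0, 2, -1, x - 4]].

Expanding det(xI - A) along the first row:
det(xI - A) = + (x - 5)·det([[x - 7, 1, -1], [-2, x - 4, -1], [2, -1, x - 4]]) - (0)·det([[0, 1, -1], [0, x - 4, -1], [0, -1, x - 4]]) + (0)·det([[0, x - 7, -1], [0, -2, -1], [0, 2, x - 4]]) - (0)·det([[0, x - 7, 1], [0, -2, x - 4], [0, 2, -1]]).

Evaluating gives χ_A(x) = x^4 - 20x^3 + 150x^2 - 500x + 625 = (x - 5)^4.

χ_A(x) = (x - 5)^4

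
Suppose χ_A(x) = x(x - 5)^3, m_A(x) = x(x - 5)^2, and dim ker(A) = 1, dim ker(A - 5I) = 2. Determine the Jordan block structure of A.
Jordan blocks: (0, 1), (5, 2), (5, 1)

λ = 0: algebraic multiplicity 1 (exponent in χ_A), largest block size 1 (exponent in m_A), 1 block (geometric multiplicity). This forces block sizes [1].
λ = 5: algebraic multiplicity 3 (exponent in χ_A), largest block size 2 (exponent in m_A), 2 blocks (geometric multiplicity). These force block sizes [2, 1].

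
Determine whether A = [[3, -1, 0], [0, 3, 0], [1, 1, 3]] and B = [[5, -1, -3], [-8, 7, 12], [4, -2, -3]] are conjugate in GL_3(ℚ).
No.

Both have characteristic polynomial (x - 3)^3, but the minimal polynomial of A is (x - 3)^3 while the minimal polynomial of B is (x - 3)^2. The minimal polynomial is a similarity invariant, so A and B are not similar.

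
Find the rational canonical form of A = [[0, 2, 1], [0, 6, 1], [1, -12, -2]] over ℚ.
The invariant factors of A (the non-unit diagonal entries of the Smith normal form of xI - A over ℚ[x]) are (x - 4)(x - 1)(x + 1), each dividing the next. The characteristic polynomial is their product, (x - 4)(x - 1)(x + 1).

The rational canonical form is the block-diagonal matrix of companion matrices C(f_i):
R = [[0, 0, -4], [1, 0, 1], [0, 1, 4]].

R = [[0, 0, -4], [1, 0, 1], [0, 1, 4]]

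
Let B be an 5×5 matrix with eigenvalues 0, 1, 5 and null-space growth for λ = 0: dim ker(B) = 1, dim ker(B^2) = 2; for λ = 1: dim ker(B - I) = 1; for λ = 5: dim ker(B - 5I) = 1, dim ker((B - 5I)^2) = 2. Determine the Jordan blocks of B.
λ = 0: successive nullity increments [1, 1] count blocks of size ≥ k; block sizes are [2].
λ = 1: successive nullity increments [1] count blocks of size ≥ k; block sizes are [1].
λ = 5: successive nullity increments [1, 1] count blocks of size ≥ k; block sizes are [2].

Jordan blocks: (0, 2), (1, 1), (5, 2)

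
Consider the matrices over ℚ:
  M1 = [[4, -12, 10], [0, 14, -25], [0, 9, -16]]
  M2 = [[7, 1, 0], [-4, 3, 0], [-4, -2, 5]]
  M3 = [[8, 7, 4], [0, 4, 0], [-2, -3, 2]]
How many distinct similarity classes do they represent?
Characteristic polynomials: χ_{M1} = (x - 4)(x + 1)^2, χ_{M2} = (x - 5)^3, χ_{M3} = (x - 6)(x - 4)^2.

{M1}: invariant factors (x - 4)(x + 1)^2.

{M2}: invariant factors x - 5, (x - 5)^2.

{M3}: invariant factors (x - 6)(x - 4)^2.

Matrices are similar if and only if their invariant-factor lists agree; the partition into similarity classes is {M1}, {M2}, {M3}.

3 classes: {M1}, {M2}, {M3}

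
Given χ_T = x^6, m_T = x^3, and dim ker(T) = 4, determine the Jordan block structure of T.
Jordan blocks: (0, 3), (0, 1), (0, 1), (0, 1)

λ = 0: algebraic multiplicity 6 (exponent in χ_T), largest block size 3 (exponent in m_T), 4 blocks (geometric multiplicity). These force block sizes [3, 1, 1, 1].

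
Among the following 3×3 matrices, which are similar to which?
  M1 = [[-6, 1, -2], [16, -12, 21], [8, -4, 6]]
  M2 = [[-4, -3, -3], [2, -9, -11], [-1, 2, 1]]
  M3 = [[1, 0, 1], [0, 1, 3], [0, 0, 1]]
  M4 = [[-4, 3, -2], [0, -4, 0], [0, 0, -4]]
Characteristic polynomials: χ_{M1} = (x + 4)^3, χ_{M2} = (x + 4)^3, χ_{M3} = (x - 1)^3, χ_{M4} = (x + 4)^3.

{M1, M2}: invariant factors (x + 4)^3.

{M3}: invariant factors x - 1, (x - 1)^2.

{M4}: invariant factors x + 4, (x + 4)^2.

Matrices are similar if and only if their invariant-factor lists agree; the partition into similarity classes is {M1, M2}, {M3}, {M4}.

3 classes: {M1, M2}, {M3}, {M4}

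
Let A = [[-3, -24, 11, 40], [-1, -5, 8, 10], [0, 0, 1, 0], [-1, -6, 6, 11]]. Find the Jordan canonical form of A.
The characteristic polynomial is det(xI - A) = (x - 1)^4, so the eigenvalues are 1 (algebraic multiplicity 4).

For λ = 1: rank(A - I) = 2, rank((A - I)^2) = 1, rank((A - I)^3) = 0. The eigenspace has dimension 4 - 2 = 2, so there are 2 Jordan blocks; the rank sequence gives block sizes [3, 1].

Assembling the blocks gives the Jordan form J above.

J = [[1, 1, 0, 0], [0, 1, 1, 0], [0, 0, 1, 0], [0, 0, 0, 1]]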